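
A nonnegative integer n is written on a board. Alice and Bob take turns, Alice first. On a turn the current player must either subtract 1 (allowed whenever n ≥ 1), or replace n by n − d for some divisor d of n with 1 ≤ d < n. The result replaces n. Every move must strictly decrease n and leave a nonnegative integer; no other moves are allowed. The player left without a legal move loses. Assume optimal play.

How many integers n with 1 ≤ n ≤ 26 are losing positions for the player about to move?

12

Label each position W (a win for the player to move) or L (a loss). A position with no legal move is L; any other position is W exactly when some move reaches an L, and L when every move reaches a W.
n=0: no move → L
n=1: reaches L-position 0 → W
n=2: only reaches 1(W), which is W → L
n=3: reaches L-position 2 → W
n=4: reaches L-position 2 → W
n=5: only reaches 4(W), which is W → L
n=6: reaches L-position 5 → W
n=7: only reaches 6(W), which is W → L
n=8: reaches L-position 7 → W
n=9: only reaches 6(W), 8(W), all W → L
n=10: reaches L-position 5 → W
n=11: only reaches 10(W), which is W → L
n=12: reaches L-position 9 → W
n=13: only reaches 12(W), which is W → L
n=14: reaches L-position 7 → W
n=15: only reaches 10(W), 12(W), 14(W), all W → L
n=16: reaches L-position 15 → W
n=17: only reaches 16(W), which is W → L
n=18: reaches L-position 9 → W
n=19: only reaches 18(W), which is W → L
n=20: reaches L-position 15 → W
n=21: only reaches 14(W), 18(W), 20(W), all W → L
n=22: reaches L-position 11 → W
n=23: only reaches 22(W), which is W → L
n=24: reaches L-position 21 → W
n=25: only reaches 20(W), 24(W), all W → L
n=26: reaches L-position 13 → W
L entries with 1 ≤ n ≤ 26 (n=0 is outside the asked range and is not counted): n = 2, 5, 7, 9, 11, 13, 15, 17, 19, 21, 23, 25; that makes 12.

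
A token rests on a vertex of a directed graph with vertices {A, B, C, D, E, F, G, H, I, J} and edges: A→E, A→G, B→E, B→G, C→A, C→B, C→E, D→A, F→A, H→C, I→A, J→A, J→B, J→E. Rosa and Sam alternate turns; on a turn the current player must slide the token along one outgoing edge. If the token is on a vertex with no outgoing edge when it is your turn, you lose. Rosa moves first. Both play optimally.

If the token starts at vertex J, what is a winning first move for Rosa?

Move to E.

Classify positions by backward induction: terminal positions (no move available) are L. From any other position, the mover wins iff some move reaches an L.
Every edge goes from a vertex to one that appears earlier in the order E, G, A, F, I, B, D, C, J, H, so processing vertices in that order labels each vertex after all of its successors.
E: no outgoing edge → L
G: no outgoing edge → L
A: W (go to G, an L position)
F: L (sole option A(W) is W)
I: L (sole option A(W) is W)
B: W (go to G, an L position)
D: L (sole option A(W) is W)
C: W (go to E, an L position)
J: W (go to E, an L position)
H: L (sole option C(W) is W)
From J, the L positions reachable in one move are: E.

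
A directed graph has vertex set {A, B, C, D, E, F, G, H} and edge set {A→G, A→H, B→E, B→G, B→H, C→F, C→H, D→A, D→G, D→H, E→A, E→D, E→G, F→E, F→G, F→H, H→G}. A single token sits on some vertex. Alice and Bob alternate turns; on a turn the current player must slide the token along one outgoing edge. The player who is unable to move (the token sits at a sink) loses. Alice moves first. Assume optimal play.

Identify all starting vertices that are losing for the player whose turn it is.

C, G

Use the standard recursion: the mover loses at a terminal position; elsewhere, the mover wins exactly when some move hands the opponent an L position.
Every edge goes from a vertex to one that appears earlier in the order G, H, A, D, E, F, B, C, so processing vertices in that order labels each vertex after all of its successors.
G: no outgoing edge → L
H: W (go to G, an L position)
A: W (go to G, an L position)
D: W (go to G, an L position)
E: W (go to G, an L position)
F: W (go to G, an L position)
B: W (go to G, an L position)
C: L (options F(W), H(W) are all W)
Reading off the rows marked L gives the requested list; there are 2 such vertices.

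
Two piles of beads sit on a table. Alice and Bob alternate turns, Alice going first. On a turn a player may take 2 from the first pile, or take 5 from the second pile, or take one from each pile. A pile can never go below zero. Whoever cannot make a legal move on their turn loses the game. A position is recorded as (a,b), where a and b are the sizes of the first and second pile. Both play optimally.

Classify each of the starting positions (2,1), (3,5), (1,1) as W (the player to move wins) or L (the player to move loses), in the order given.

(2,1): W, (3,5): L, (1,1): W

Label each position W (a win for the player to move) or L (a loss). A position with no legal move is L; any other position is W exactly when some move reaches an L, and L when every move reaches a W.
No move ever increases a pile, so every position that can arise here has a ≤ 3 and b ≤ 5; it is enough to label the cells with 0 ≤ a ≤ 3 and 0 ≤ b ≤ 5.
Every move lowers a or b (never raises either), so fill the grid row by row in increasing a, and left to right within a row: each cell's successors are then already labelled.
      b=0  b=1  b=2  b=3  b=4  b=5
a=0:    L    L    L    L    L    W
a=1:    L    W    W    W    W    W
a=2:    W    W    W    W    W    L
a=3:    W    L    L    L    L    L
Cells with no legal move (terminal, hence L): (0,0), (0,1), (0,2), (0,3), (0,4), (1,0).
The remaining L cells, each justified by listing all of its moves:
(2,5): only reaches (0,5)(W), (2,0)(W), (1,4)(W), all W → L
(3,1): only reaches (1,1)(W), (2,0)(W), all W → L
(3,2): only reaches (1,2)(W), (2,1)(W), all W → L
(3,3): only reaches (1,3)(W), (2,2)(W), all W → L
(3,4): only reaches (1,4)(W), (2,3)(W), all W → L
(3,5): only reaches (1,5)(W), (3,0)(W), (2,4)(W), all W → L
Every other cell has at least one move into one of the L cells above, so it is W.
(2,1): the move to (0,1) reaches an L cell, so W
(3,5): one of the L cells justified above, so L
(1,1): the move to (0,0) reaches an L cell, so W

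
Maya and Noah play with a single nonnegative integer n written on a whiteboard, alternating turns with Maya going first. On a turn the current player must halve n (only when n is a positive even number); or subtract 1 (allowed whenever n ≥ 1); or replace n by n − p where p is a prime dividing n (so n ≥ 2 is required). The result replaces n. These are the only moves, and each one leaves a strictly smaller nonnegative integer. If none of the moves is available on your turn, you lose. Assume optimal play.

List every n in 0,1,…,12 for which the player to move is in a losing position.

Build the W/L table. Terminal = L. A non-terminal position is W if it has a move to some L; otherwise it is L.
n=0: no move → L
n=1: can move to 0, which is L ⇒ W
n=2: can move to 0, which is L ⇒ W
n=3: can move to 0, which is L ⇒ W
n=4: moves to 2(W), 3(W); every one is W ⇒ L
n=5: can move to 0, which is L ⇒ W
n=6: can move to 4, which is L ⇒ W
n=7: can move to 0, which is L ⇒ W
n=8: can move to 4, which is L ⇒ W
n=9: moves to 6(W), 8(W); every one is W ⇒ L
n=10: can move to 9, which is L ⇒ W
n=11: can move to 0, which is L ⇒ W
n=12: can move to 9, which is L ⇒ W
The losing starting values of n are exactly the entries labelled L in this table (3 of them).

0, 4, 9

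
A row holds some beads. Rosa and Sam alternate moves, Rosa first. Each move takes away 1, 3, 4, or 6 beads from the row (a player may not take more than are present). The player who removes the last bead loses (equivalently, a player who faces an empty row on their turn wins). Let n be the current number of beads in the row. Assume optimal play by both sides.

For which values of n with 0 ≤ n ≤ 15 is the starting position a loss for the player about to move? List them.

Compute win/loss labels from the base case upward. A position with no move is W. Any other position is W if it can reach an L in one move, else L.
n=0: no move; the opponent has just taken the last bead and therefore loses → W
n=1: →0(W) only, which is W, so L
n=2: →1(L), so W
n=3: →2(W), 0(W) — all W, so L
n=4: →3(L), so W
n=5: →1(L), so W
n=6: →3(L), so W
n=7: →3(L), so W
n=8: →7(W), 5(W), 4(W), 2(W) — all W, so L
n=9: →8(L), so W
n=10: →9(W), 7(W), 6(W), 4(W) — all W, so L
n=11: →10(L), so W
n=12: →8(L), so W
n=13: →10(L), so W
n=14: →10(L), so W
n=15: →14(W), 12(W), 11(W), 9(W) — all W, so L
Reading off the rows marked L gives the requested list; there are 5 such values of n.

1, 3, 8, 10, 15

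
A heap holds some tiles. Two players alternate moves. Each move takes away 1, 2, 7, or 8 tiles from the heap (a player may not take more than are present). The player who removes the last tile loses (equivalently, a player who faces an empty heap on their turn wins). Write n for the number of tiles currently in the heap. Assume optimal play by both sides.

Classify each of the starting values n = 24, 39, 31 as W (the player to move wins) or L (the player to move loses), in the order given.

Build the W/L table. Terminal = W. A non-terminal position is W if it has a move to some L; otherwise it is L.
n=0: no move; the opponent has just taken the last tile and therefore loses → W
n=1: →0(W) only, which is W, so L
n=2: →1(L), so W
n=3: →1(L), so W
n=4: →3(W), 2(W) — all W, so L
n=5: →4(L), so W
n=6: →4(L), so W
n=7: →6(W), 5(W), 0(W) — all W, so L
n=8: →7(L), so W
n=9: →7(L), so W
n=10: →9(W), 8(W), 3(W), 2(W) — all W, so L
n=11: →10(L), so W
n=12: →10(L), so W
n=13: →12(W), 11(W), 6(W), 5(W) — all W, so L
n=14: →13(L), so W
n=15: →13(L), so W
n=16: →15(W), 14(W), 9(W), 8(W) — all W, so L
n=17: →16(L), so W
n=18: →16(L), so W
n=19: →18(W), 17(W), 12(W), 11(W) — all W, so L
n=20: →19(L), so W
n=21: →19(L), so W
n=22: →21(W), 20(W), 15(W), 14(W) — all W, so L
n=23: →22(L), so W
n=24: →22(L), so W
n=25: →24(W), 23(W), 18(W), 17(W) — all W, so L
n=26: →25(L), so W
n=27: →25(L), so W
n=28: →27(W), 26(W), 21(W), 20(W) — all W, so L
n=29: →28(L), so W
n=30: →28(L), so W
n=31: →30(W), 29(W), 24(W), 23(W) — all W, so L
n=32: →31(L), so W
n=33: →31(L), so W
n=34: →33(W), 32(W), 27(W), 26(W) — all W, so L
n=35: →34(L), so W
n=36: →34(L), so W
n=37: →36(W), 35(W), 30(W), 29(W) — all W, so L
n=38: →37(L), so W
n=39: →37(L), so W

24: W, 39: W, 31: L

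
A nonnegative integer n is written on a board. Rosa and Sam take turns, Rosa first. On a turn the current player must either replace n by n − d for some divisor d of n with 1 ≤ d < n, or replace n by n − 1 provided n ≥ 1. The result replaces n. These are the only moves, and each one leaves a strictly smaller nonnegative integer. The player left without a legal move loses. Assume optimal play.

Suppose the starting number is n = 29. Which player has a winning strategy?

Positions with no move are L. A position that does have a move is losing for the player to move precisely when every available move leads to a winning position for the opponent. Fill in the labels:
n=0: no move → L
n=1: reaches L-position 0 → W
n=2: only reaches 1(W), which is W → L
n=3: reaches L-position 2 → W
n=4: reaches L-position 2 → W
n=5: only reaches 4(W), which is W → L
n=6: reaches L-position 5 → W
n=7: only reaches 6(W), which is W → L
n=8: reaches L-position 7 → W
n=9: only reaches 6(W), 8(W), all W → L
n=10: reaches L-position 5 → W
n=11: only reaches 10(W), which is W → L
n=12: reaches L-position 9 → W
n=13: only reaches 12(W), which is W → L
n=14: reaches L-position 7 → W
n=15: only reaches 10(W), 12(W), 14(W), all W → L
n=16: reaches L-position 15 → W
n=17: only reaches 16(W), which is W → L
n=18: reaches L-position 9 → W
n=19: only reaches 18(W), which is W → L
n=20: reaches L-position 15 → W
n=21: only reaches 14(W), 18(W), 20(W), all W → L
n=22: reaches L-position 11 → W
n=23: only reaches 22(W), which is W → L
n=24: reaches L-position 21 → W
n=25: only reaches 20(W), 24(W), all W → L
n=26: reaches L-position 13 → W
n=27: only reaches 18(W), 24(W), 26(W), all W → L
n=28: reaches L-position 21 → W
n=29: only reaches 28(W), which is W → L
Every move from 29 reaches a W position, so the mover loses.

Sam wins.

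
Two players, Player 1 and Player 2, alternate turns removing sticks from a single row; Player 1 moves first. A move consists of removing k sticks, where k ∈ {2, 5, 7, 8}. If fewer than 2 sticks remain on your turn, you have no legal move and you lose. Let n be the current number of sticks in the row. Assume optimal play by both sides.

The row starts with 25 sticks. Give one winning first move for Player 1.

Remove 2, leaving 23.

Use the standard recursion: the mover loses at a terminal position; elsewhere, the mover wins exactly when some move hands the opponent an L position.
n=0: no move → L
n=1: no move → L
n=2: →0(L), so W
n=3: →1(L), so W
n=4: →2(W) only, which is W, so L
n=5: →0(L), so W
n=6: →4(L), so W
n=7: →0(L), so W
n=8: →1(L), so W
n=9: →4(L), so W
n=10: →8(W), 5(W), 3(W), 2(W) — all W, so L
n=11: →4(L), so W
n=12: →10(L), so W
n=13: →11(W), 8(W), 6(W), 5(W) — all W, so L
n=14: →12(W), 9(W), 7(W), 6(W) — all W, so L
n=15: →13(L), so W
n=16: →14(L), so W
n=17: →10(L), so W
n=18: →13(L), so W
n=19: →14(L), so W
n=20: →13(L), so W
n=21: →14(L), so W
n=22: →14(L), so W
n=23: →21(W), 18(W), 16(W), 15(W) — all W, so L
n=24: →22(W), 19(W), 17(W), 16(W) — all W, so L
n=25: →23(L), so W
From 25, the L positions reachable in one move are: 23.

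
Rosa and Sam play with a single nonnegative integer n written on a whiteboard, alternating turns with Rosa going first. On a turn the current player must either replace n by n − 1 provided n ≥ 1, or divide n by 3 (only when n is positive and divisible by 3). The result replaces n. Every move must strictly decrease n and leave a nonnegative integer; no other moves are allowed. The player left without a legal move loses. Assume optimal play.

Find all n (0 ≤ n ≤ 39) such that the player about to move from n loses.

0, 2, 4, 7, 9, 11, 13, 15, 17, 19, 22, 24, 26, 28, 30, 32, 34, 36, 38

Build the W/L table. Terminal = L. A non-terminal position is W if it has a move to some L; otherwise it is L.
n=0: no move → L
n=1: can move to 0, which is L ⇒ W
n=2: the only move is to 1(W), a W ⇒ L
n=3: can move to 2, which is L ⇒ W
n=4: the only move is to 3(W), a W ⇒ L
n=5: can move to 4, which is L ⇒ W
n=6: can move to 2, which is L ⇒ W
n=7: the only move is to 6(W), a W ⇒ L
n=8: can move to 7, which is L ⇒ W
n=9: moves to 3(W), 8(W); every one is W ⇒ L
n=10: can move to 9, which is L ⇒ W
n=11: the only move is to 10(W), a W ⇒ L
n=12: can move to 4, which is L ⇒ W
n=13: the only move is to 12(W), a W ⇒ L
n=14: can move to 13, which is L ⇒ W
n=15: moves to 5(W), 14(W); every one is W ⇒ L
n=16: can move to 15, which is L ⇒ W
n=17: the only move is to 16(W), a W ⇒ L
n=18: can move to 17, which is L ⇒ W
n=19: the only move is to 18(W), a W ⇒ L
n=20: can move to 19, which is L ⇒ W
n=21: can move to 7, which is L ⇒ W
n=22: the only move is to 21(W), a W ⇒ L
n=23: can move to 22, which is L ⇒ W
n=24: moves to 8(W), 23(W); every one is W ⇒ L
n=25: can move to 24, which is L ⇒ W
n=26: the only move is to 25(W), a W ⇒ L
n=27: can move to 9, which is L ⇒ W
n=28: the only move is to 27(W), a W ⇒ L
n=29: can move to 28, which is L ⇒ W
n=30: moves to 10(W), 29(W); every one is W ⇒ L
n=31: can move to 30, which is L ⇒ W
n=32: the only move is to 31(W), a W ⇒ L
n=33: can move to 11, which is L ⇒ W
n=34: the only move is to 33(W), a W ⇒ L
n=35: can move to 34, which is L ⇒ W
n=36: moves to 12(W), 35(W); every one is W ⇒ L
n=37: can move to 36, which is L ⇒ W
n=38: the only move is to 37(W), a W ⇒ L
n=39: can move to 13, which is L ⇒ W
The losing starting values of n are exactly the entries labelled L in this table (19 of them).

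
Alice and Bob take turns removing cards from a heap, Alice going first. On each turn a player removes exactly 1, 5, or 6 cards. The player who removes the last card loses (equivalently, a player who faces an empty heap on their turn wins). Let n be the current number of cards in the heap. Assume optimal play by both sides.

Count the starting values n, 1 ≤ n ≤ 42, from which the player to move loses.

12

Classify positions by backward induction: terminal positions (no move available) are W. From any other position, the mover wins iff some move reaches an L.
n=0: no move; the opponent has just taken the last card and therefore loses → W
n=1: the only move is to 0(W), a W ⇒ L
n=2: can move to 1, which is L ⇒ W
n=3: the only move is to 2(W), a W ⇒ L
n=4: can move to 3, which is L ⇒ W
n=5: moves to 4(W), 0(W); every one is W ⇒ L
n=6: can move to 5, which is L ⇒ W
n=7: can move to 1, which is L ⇒ W
n=8: can move to 3, which is L ⇒ W
n=9: can move to 3, which is L ⇒ W
n=10: can move to 5, which is L ⇒ W
n=11: can move to 5, which is L ⇒ W
n=12: moves to 11(W), 7(W), 6(W); every one is W ⇒ L
n=13: can move to 12, which is L ⇒ W
n=14: moves to 13(W), 9(W), 8(W); every one is W ⇒ L
n=15: can move to 14, which is L ⇒ W
n=16: moves to 15(W), 11(W), 10(W); every one is W ⇒ L
n=17: can move to 16, which is L ⇒ W
n=18: can move to 12, which is L ⇒ W
n=19: can move to 14, which is L ⇒ W
n=20: can move to 14, which is L ⇒ W
n=21: can move to 16, which is L ⇒ W
n=22: can move to 16, which is L ⇒ W
n=23: moves to 22(W), 18(W), 17(W); every one is W ⇒ L
n=24: can move to 23, which is L ⇒ W
n=25: moves to 24(W), 20(W), 19(W); every one is W ⇒ L
n=26: can move to 25, which is L ⇒ W
n=27: moves to 26(W), 22(W), 21(W); every one is W ⇒ L
n=28: can move to 27, which is L ⇒ W
n=29: can move to 23, which is L ⇒ W
n=30: can move to 25, which is L ⇒ W
n=31: can move to 25, which is L ⇒ W
n=32: can move to 27, which is L ⇒ W
n=33: can move to 27, which is L ⇒ W
n=34: moves to 33(W), 29(W), 28(W); every one is W ⇒ L
n=35: can move to 34, which is L ⇒ W
n=36: moves to 35(W), 31(W), 30(W); every one is W ⇒ L
n=37: can move to 36, which is L ⇒ W
n=38: moves to 37(W), 33(W), 32(W); every one is W ⇒ L
n=39: can move to 38, which is L ⇒ W
n=40: can move to 34, which is L ⇒ W
n=41: can move to 36, which is L ⇒ W
n=42: can move to 36, which is L ⇒ W
L entries with 1 ≤ n ≤ 42 (the range starts at n=1): n = 1, 3, 5, 12, 14, 16, 23, 25, 27, 34, 36, 38; that makes 12.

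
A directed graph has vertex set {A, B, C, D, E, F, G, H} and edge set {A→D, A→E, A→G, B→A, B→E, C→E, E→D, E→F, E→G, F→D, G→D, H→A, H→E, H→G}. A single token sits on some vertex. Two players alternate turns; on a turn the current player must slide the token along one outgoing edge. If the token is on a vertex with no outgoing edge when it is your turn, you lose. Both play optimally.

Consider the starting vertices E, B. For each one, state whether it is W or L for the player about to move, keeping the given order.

Positions with no move are L. A position that does have a move is losing for the player to move precisely when every available move leads to a winning position for the opponent. Fill in the labels:
Every edge goes from a vertex to one that appears earlier in the order D, F, G, E, A, H, B, C, so processing vertices in that order labels each vertex after all of its successors.
D: no outgoing edge → L
F: →D(L), so W
G: →D(L), so W
E: →D(L), so W
A: →D(L), so W
H: →A(W), E(W), G(W) — all W, so L
B: →A(W), E(W) — all W, so L
C: →E(W) only, which is W, so L

E: W, B: L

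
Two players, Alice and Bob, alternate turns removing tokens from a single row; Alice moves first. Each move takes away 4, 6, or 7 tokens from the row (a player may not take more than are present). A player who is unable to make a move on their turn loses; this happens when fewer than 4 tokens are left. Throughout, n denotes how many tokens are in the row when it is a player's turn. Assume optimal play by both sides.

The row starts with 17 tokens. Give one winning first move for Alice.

Compute win/loss labels from the base case upward. A position with no move is L. Any other position is W if it can reach an L in one move, else L.
n=0: no move → L
n=1: no move → L
n=2: no move → L
n=3: no move → L
n=4: →0(L), so W
n=5: →1(L), so W
n=6: →2(L), so W
n=7: →3(L), so W
n=8: →2(L), so W
n=9: →3(L), so W
n=10: →3(L), so W
n=11: →7(W), 5(W), 4(W) — all W, so L
n=12: →8(W), 6(W), 5(W) — all W, so L
n=13: →9(W), 7(W), 6(W) — all W, so L
n=14: →10(W), 8(W), 7(W) — all W, so L
n=15: →11(L), so W
n=16: →12(L), so W
n=17: →13(L), so W
From 17, the L positions reachable in one move are: 13, 11. Any move reaching one of these is winning.

Remove 4, leaving 13.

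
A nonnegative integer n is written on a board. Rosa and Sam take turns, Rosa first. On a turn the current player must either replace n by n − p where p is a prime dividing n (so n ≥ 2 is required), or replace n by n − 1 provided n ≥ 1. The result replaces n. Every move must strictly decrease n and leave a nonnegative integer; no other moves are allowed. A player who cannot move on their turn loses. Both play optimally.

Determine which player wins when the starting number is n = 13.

Use the standard recursion: the mover loses at a terminal position; elsewhere, the mover wins exactly when some move hands the opponent an L position.
n=0: no move → L
n=1: can move to 0, which is L ⇒ W
n=2: can move to 0, which is L ⇒ W
n=3: can move to 0, which is L ⇒ W
n=4: moves to 2(W), 3(W); every one is W ⇒ L
n=5: can move to 0, which is L ⇒ W
n=6: can move to 4, which is L ⇒ W
n=7: can move to 0, which is L ⇒ W
n=8: moves to 6(W), 7(W); every one is W ⇒ L
n=9: can move to 8, which is L ⇒ W
n=10: can move to 8, which is L ⇒ W
n=11: can move to 0, which is L ⇒ W
n=12: moves to 9(W), 10(W), 11(W); every one is W ⇒ L
n=13: can move to 0, which is L ⇒ W
The starting position 13 is W: Rosa should move to 0, handing over an L position.

Rosa wins.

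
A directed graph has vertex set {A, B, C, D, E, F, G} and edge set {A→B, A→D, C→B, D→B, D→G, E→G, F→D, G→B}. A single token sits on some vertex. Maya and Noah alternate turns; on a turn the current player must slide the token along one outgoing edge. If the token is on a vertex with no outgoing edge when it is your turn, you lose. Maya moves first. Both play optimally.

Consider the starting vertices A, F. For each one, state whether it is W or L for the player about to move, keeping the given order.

A: W, F: L

Label each position W (a win for the player to move) or L (a loss). A position with no legal move is L; any other position is W exactly when some move reaches an L, and L when every move reaches a W.
Every edge goes from a vertex to one that appears earlier in the order B, G, D, A, C, F, E, so processing vertices in that order labels each vertex after all of its successors.
B: no outgoing edge → L
G: can move to B, which is L ⇒ W
D: can move to B, which is L ⇒ W
A: can move to B, which is L ⇒ W
C: can move to B, which is L ⇒ W
F: the only move is to D(W), a W ⇒ L
E: the only move is to G(W), a W ⇒ L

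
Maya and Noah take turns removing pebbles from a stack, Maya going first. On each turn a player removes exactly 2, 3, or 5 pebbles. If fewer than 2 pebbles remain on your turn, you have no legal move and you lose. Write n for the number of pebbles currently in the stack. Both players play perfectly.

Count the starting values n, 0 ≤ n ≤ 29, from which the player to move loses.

Positions with no move are L. A position that does have a move is losing for the player to move precisely when every available move leads to a winning position for the opponent. Fill in the labels:
n=0: no move → L
n=1: no move → L
n=2: can move to 0, which is L ⇒ W
n=3: can move to 1, which is L ⇒ W
n=4: can move to 1, which is L ⇒ W
n=5: can move to 0, which is L ⇒ W
n=6: can move to 1, which is L ⇒ W
n=7: moves to 5(W), 4(W), 2(W); every one is W ⇒ L
n=8: moves to 6(W), 5(W), 3(W); every one is W ⇒ L
n=9: can move to 7, which is L ⇒ W
n=10: can move to 8, which is L ⇒ W
n=11: can move to 8, which is L ⇒ W
n=12: can move to 7, which is L ⇒ W
n=13: can move to 8, which is L ⇒ W
n=14: moves to 12(W), 11(W), 9(W); every one is W ⇒ L
n=15: moves to 13(W), 12(W), 10(W); every one is W ⇒ L
n=16: can move to 14, which is L ⇒ W
n=17: can move to 15, which is L ⇒ W
n=18: can move to 15, which is L ⇒ W
n=19: can move to 14, which is L ⇒ W
n=20: can move to 15, which is L ⇒ W
n=21: moves to 19(W), 18(W), 16(W); every one is W ⇒ L
n=22: moves to 20(W), 19(W), 17(W); every one is W ⇒ L
n=23: can move to 21, which is L ⇒ W
n=24: can move to 22, which is L ⇒ W
n=25: can move to 22, which is L ⇒ W
n=26: can move to 21, which is L ⇒ W
n=27: can move to 22, which is L ⇒ W
n=28: moves to 26(W), 25(W), 23(W); every one is W ⇒ L
n=29: moves to 27(W), 26(W), 24(W); every one is W ⇒ L
L entries with 0 ≤ n ≤ 29: n = 0, 1, 7, 8, 14, 15, 21, 22, 28, 29; that makes 10.

10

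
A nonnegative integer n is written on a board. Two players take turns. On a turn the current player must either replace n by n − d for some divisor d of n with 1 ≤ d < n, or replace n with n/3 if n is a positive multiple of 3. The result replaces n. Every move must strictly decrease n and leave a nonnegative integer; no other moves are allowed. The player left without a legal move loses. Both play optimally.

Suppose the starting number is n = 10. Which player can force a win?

Work bottom-up. With no move the player to move loses. Otherwise the position is W if at least one move leads to an L position for the opponent, and L if every move leads to a W.
n=0: no move → L
n=1: no move → L
n=2: can move to 1, which is L ⇒ W
n=3: can move to 1, which is L ⇒ W
n=4: moves to 2(W), 3(W); every one is W ⇒ L
n=5: can move to 4, which is L ⇒ W
n=6: can move to 4, which is L ⇒ W
n=7: the only move is to 6(W), a W ⇒ L
n=8: can move to 4, which is L ⇒ W
n=9: moves to 3(W), 6(W), 8(W); every one is W ⇒ L
n=10: can move to 9, which is L ⇒ W
The starting position 10 is W: the player to move should move to 9, handing over an L position.

The first player wins.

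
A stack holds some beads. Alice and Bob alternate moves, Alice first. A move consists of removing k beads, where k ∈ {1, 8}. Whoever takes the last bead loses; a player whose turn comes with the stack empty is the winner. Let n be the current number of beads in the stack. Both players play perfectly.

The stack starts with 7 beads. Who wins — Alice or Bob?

Bob wins.

Classify positions by backward induction: terminal positions (no move available) are W. From any other position, the mover wins iff some move reaches an L.
n=0: no move; the opponent has just taken the last bead and therefore loses → W
n=1: L (sole option 0(W) is W)
n=2: W (go to 1, an L position)
n=3: L (sole option 2(W) is W)
n=4: W (go to 3, an L position)
n=5: L (sole option 4(W) is W)
n=6: W (go to 5, an L position)
n=7: L (sole option 6(W) is W)
The starting position 7 is L: whatever Alice does, the opponent receives a W position.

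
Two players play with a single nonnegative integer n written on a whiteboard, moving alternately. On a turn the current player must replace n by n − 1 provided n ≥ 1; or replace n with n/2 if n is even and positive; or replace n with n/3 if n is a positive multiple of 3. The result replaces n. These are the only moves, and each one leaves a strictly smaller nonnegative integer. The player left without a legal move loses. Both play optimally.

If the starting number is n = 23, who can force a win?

The second player wins.

Classify positions by backward induction: terminal positions (no move available) are L. From any other position, the mover wins iff some move reaches an L.
n=0: no move → L
n=1: can move to 0, which is L ⇒ W
n=2: the only move is to 1(W), a W ⇒ L
n=3: can move to 2, which is L ⇒ W
n=4: can move to 2, which is L ⇒ W
n=5: the only move is to 4(W), a W ⇒ L
n=6: can move to 2, which is L ⇒ W
n=7: the only move is to 6(W), a W ⇒ L
n=8: can move to 7, which is L ⇒ W
n=9: moves to 3(W), 8(W); every one is W ⇒ L
n=10: can move to 5, which is L ⇒ W
n=11: the only move is to 10(W), a W ⇒ L
n=12: can move to 11, which is L ⇒ W
n=13: the only move is to 12(W), a W ⇒ L
n=14: can move to 7, which is L ⇒ W
n=15: can move to 5, which is L ⇒ W
n=16: moves to 8(W), 15(W); every one is W ⇒ L
n=17: can move to 16, which is L ⇒ W
n=18: can move to 9, which is L ⇒ W
n=19: the only move is to 18(W), a W ⇒ L
n=20: can move to 19, which is L ⇒ W
n=21: can move to 7, which is L ⇒ W
n=22: can move to 11, which is L ⇒ W
n=23: the only move is to 22(W), a W ⇒ L
The starting position 23 is L: whatever the player to move does, the opponent receives a W position.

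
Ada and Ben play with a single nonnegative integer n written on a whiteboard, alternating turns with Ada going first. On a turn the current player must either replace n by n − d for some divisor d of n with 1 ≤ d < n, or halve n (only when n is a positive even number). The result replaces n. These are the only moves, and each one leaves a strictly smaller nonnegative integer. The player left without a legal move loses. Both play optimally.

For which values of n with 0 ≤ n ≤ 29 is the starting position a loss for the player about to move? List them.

Positions with no move are L. A position that does have a move is losing for the player to move precisely when every available move leads to a winning position for the opponent. Fill in the labels:
n=0: no move → L
n=1: no move → L
n=2: →1(L), so W
n=3: →2(W) only, which is W, so L
n=4: →3(L), so W
n=5: →4(W) only, which is W, so L
n=6: →3(L), so W
n=7: →6(W) only, which is W, so L
n=8: →7(L), so W
n=9: →6(W), 8(W) — all W, so L
n=10: →5(L), so W
n=11: →10(W) only, which is W, so L
n=12: →9(L), so W
n=13: →12(W) only, which is W, so L
n=14: →7(L), so W
n=15: →10(W), 12(W), 14(W) — all W, so L
n=16: →15(L), so W
n=17: →16(W) only, which is W, so L
n=18: →9(L), so W
n=19: →18(W) only, which is W, so L
n=20: →15(L), so W
n=21: →14(W), 18(W), 20(W) — all W, so L
n=22: →11(L), so W
n=23: →22(W) only, which is W, so L
n=24: →21(L), so W
n=25: →20(W), 24(W) — all W, so L
n=26: →13(L), so W
n=27: →18(W), 24(W), 26(W) — all W, so L
n=28: →21(L), so W
n=29: →28(W) only, which is W, so L
Reading off the rows marked L gives the requested list; there are 16 such values of n.

0, 1, 3, 5, 7, 9, 11, 13, 15, 17, 19, 21, 23, 25, 27, 29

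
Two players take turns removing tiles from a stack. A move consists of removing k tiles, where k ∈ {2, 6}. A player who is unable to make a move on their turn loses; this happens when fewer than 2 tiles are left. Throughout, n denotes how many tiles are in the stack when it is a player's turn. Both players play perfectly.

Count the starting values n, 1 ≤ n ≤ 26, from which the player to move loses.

13

Use the standard recursion: the mover loses at a terminal position; elsewhere, the mover wins exactly when some move hands the opponent an L position.
n=0: no move → L
n=1: no move → L
n=2: →0(L), so W
n=3: →1(L), so W
n=4: →2(W) only, which is W, so L
n=5: →3(W) only, which is W, so L
n=6: →4(L), so W
n=7: →5(L), so W
n=8: →6(W), 2(W) — all W, so L
n=9: →7(W), 3(W) — all W, so L
n=10: →8(L), so W
n=11: →9(L), so W
n=12: →10(W), 6(W) — all W, so L
n=13: →11(W), 7(W) — all W, so L
n=14: →12(L), so W
n=15: →13(L), so W
n=16: →14(W), 10(W) — all W, so L
n=17: →15(W), 11(W) — all W, so L
n=18: →16(L), so W
n=19: →17(L), so W
n=20: →18(W), 14(W) — all W, so L
n=21: →19(W), 15(W) — all W, so L
n=22: →20(L), so W
n=23: →21(L), so W
n=24: →22(W), 18(W) — all W, so L
n=25: →23(W), 19(W) — all W, so L
n=26: →24(L), so W
L entries with 1 ≤ n ≤ 26 (n=0 is outside the asked range and is not counted): n = 1, 4, 5, 8, 9, 12, 13, 16, 17, 20, 21, 24, 25; that makes 13.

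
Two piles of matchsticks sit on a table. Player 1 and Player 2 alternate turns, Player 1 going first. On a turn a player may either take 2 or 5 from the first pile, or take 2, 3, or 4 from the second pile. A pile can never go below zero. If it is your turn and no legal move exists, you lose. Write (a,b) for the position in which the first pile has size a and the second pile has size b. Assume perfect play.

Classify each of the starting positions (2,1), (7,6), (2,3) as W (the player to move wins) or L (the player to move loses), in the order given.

Classify positions by backward induction: terminal positions (no move available) are L. From any other position, the mover wins iff some move reaches an L.
No move ever increases a pile, so every position that can arise here has a ≤ 7 and b ≤ 6; it is enough to label the cells with 0 ≤ a ≤ 7 and 0 ≤ b ≤ 6.
Every move lowers a or b (never raises either), so fill the grid row by row in increasing a, and left to right within a row: each cell's successors are then already labelled.
      b=0  b=1  b=2  b=3  b=4  b=5  b=6
a=0:    L    L    W    W    W    W    L
a=1:    L    L    W    W    W    W    L
a=2:    W    W    L    L    W    W    W
a=3:    W    W    L    L    W    W    W
a=4:    L    L    W    W    W    W    L
a=5:    W    W    W    W    L    L    W
a=6:    W    W    L    L    W    W    W
a=7:    L    L    W    W    W    W    L
Cells with no legal move (terminal, hence L): (0,0), (0,1), (1,0), (1,1).
The remaining L cells, each justified by listing all of its moves:
(0,6): →(0,4)(W), (0,3)(W), (0,2)(W) — all W, so L
(1,6): →(1,4)(W), (1,3)(W), (1,2)(W) — all W, so L
(2,2): →(0,2)(W), (2,0)(W) — all W, so L
(2,3): →(0,3)(W), (2,1)(W), (2,0)(W) — all W, so L
(3,2): →(1,2)(W), (3,0)(W) — all W, so L
(3,3): →(1,3)(W), (3,1)(W), (3,0)(W) — all W, so L
(4,0): →(2,0)(W) only, which is W, so L
(4,1): →(2,1)(W) only, which is W, so L
(4,6): →(2,6)(W), (4,4)(W), (4,3)(W), (4,2)(W) — all W, so L
(5,4): →(3,4)(W), (0,4)(W), (5,2)(W), (5,1)(W), (5,0)(W) — all W, so L
(5,5): →(3,5)(W), (0,5)(W), (5,3)(W), (5,2)(W), (5,1)(W) — all W, so L
(6,2): →(4,2)(W), (1,2)(W), (6,0)(W) — all W, so L
(6,3): →(4,3)(W), (1,3)(W), (6,1)(W), (6,0)(W) — all W, so L
(7,0): →(5,0)(W), (2,0)(W) — all W, so L
(7,1): →(5,1)(W), (2,1)(W) — all W, so L
(7,6): →(5,6)(W), (2,6)(W), (7,4)(W), (7,3)(W), (7,2)(W) — all W, so L
Every other cell has at least one move into one of the L cells above, so it is W.
(2,1): the move to (0,1) reaches an L cell, so W
(7,6): one of the L cells justified above, so L
(2,3): one of the L cells justified above, so L

(2,1): W, (7,6): L, (2,3): L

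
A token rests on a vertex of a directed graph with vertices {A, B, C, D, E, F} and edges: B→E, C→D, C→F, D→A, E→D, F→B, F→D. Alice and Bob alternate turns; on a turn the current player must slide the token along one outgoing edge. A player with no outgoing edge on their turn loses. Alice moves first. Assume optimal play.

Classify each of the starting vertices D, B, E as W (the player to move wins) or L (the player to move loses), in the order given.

Label each position W (a win for the player to move) or L (a loss). A position with no legal move is L; any other position is W exactly when some move reaches an L, and L when every move reaches a W.
Every edge goes from a vertex to one that appears earlier in the order A, D, E, B, F, C, so processing vertices in that order labels each vertex after all of its successors.
A: no outgoing edge → L
D: reaches L-position A → W
E: only reaches D(W), which is W → L
B: reaches L-position E → W
F: only reaches B(W), D(W), all W → L
C: reaches L-position F → W

D: W, B: W, E: L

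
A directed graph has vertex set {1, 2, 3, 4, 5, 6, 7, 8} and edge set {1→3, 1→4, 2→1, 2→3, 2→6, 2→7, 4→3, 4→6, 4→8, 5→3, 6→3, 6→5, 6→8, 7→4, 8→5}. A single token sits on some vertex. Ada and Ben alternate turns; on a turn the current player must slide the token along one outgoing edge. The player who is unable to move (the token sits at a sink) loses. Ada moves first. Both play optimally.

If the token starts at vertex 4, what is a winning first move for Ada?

Positions with no move are L. A position that does have a move is losing for the player to move precisely when every available move leads to a winning position for the opponent. Fill in the labels:
Every edge goes from a vertex to one that appears earlier in the order 3, 5, 8, 6, 4, 1, 7, 2, so processing vertices in that order labels each vertex after all of its successors.
3: no outgoing edge → L
5: can move to 3, which is L ⇒ W
8: the only move is to 5(W), a W ⇒ L
6: can move to 8, which is L ⇒ W
4: can move to 8, which is L ⇒ W
1: can move to 3, which is L ⇒ W
7: the only move is to 4(W), a W ⇒ L
2: can move to 7, which is L ⇒ W
From 4, the L positions reachable in one move are: 8, 3. Any move reaching one of these is winning.

Move to 8.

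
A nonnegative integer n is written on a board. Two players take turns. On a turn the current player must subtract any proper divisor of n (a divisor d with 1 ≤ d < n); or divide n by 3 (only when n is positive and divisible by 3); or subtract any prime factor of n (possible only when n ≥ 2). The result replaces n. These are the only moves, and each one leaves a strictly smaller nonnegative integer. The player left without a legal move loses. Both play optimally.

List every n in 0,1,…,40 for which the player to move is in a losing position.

Label each position W (a win for the player to move) or L (a loss). A position with no legal move is L; any other position is W exactly when some move reaches an L, and L when every move reaches a W.
n=0: no move → L
n=1: no move → L
n=2: can move to 0, which is L ⇒ W
n=3: can move to 0, which is L ⇒ W
n=4: moves to 2(W), 3(W); every one is W ⇒ L
n=5: can move to 0, which is L ⇒ W
n=6: can move to 4, which is L ⇒ W
n=7: can move to 0, which is L ⇒ W
n=8: can move to 4, which is L ⇒ W
n=9: moves to 3(W), 6(W), 8(W); every one is W ⇒ L
n=10: can move to 9, which is L ⇒ W
n=11: can move to 0, which is L ⇒ W
n=12: can move to 4, which is L ⇒ W
n=13: can move to 0, which is L ⇒ W
n=14: moves to 7(W), 12(W), 13(W); every one is W ⇒ L
n=15: can move to 14, which is L ⇒ W
n=16: can move to 14, which is L ⇒ W
n=17: can move to 0, which is L ⇒ W
n=18: can move to 9, which is L ⇒ W
n=19: can move to 0, which is L ⇒ W
n=20: moves to 10(W), 15(W), 16(W), 18(W), 19(W); every one is W ⇒ L
n=21: can move to 14, which is L ⇒ W
n=22: can move to 20, which is L ⇒ W
n=23: can move to 0, which is L ⇒ W
n=24: can move to 20, which is L ⇒ W
n=25: can move to 20, which is L ⇒ W
n=26: moves to 13(W), 24(W), 25(W); every one is W ⇒ L
n=27: can move to 9, which is L ⇒ W
n=28: can move to 14, which is L ⇒ W
n=29: can move to 0, which is L ⇒ W
n=30: can move to 20, which is L ⇒ W
n=31: can move to 0, which is L ⇒ W
n=32: moves to 16(W), 24(W), 28(W), 30(W), 31(W); every one is W ⇒ L
n=33: can move to 32, which is L ⇒ W
n=34: can move to 32, which is L ⇒ W
n=35: moves to 28(W), 30(W), 34(W); every one is W ⇒ L
n=36: can move to 32, which is L ⇒ W
n=37: can move to 0, which is L ⇒ W
n=38: moves to 19(W), 36(W), 37(W); every one is W ⇒ L
n=39: can move to 26, which is L ⇒ W
n=40: can move to 20, which is L ⇒ W
Reading off the rows marked L gives the requested list; there are 10 such values of n.

0, 1, 4, 9, 14, 20, 26, 32, 35, 38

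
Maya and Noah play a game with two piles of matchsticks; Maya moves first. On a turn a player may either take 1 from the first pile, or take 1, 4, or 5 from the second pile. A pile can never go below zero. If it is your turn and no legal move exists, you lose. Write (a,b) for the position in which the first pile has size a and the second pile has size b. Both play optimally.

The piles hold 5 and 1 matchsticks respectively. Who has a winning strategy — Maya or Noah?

Positions with no move are L. A position that does have a move is losing for the player to move precisely when every available move leads to a winning position for the opponent. Fill in the labels:
No move ever increases a pile, so every position that can arise here has a ≤ 5 and b ≤ 1; it is enough to label the cells with 0 ≤ a ≤ 5 and 0 ≤ b ≤ 1.
Every move lowers a or b (never raises either), so fill the grid row by row in increasing a, and left to right within a row: each cell's successors are then already labelled.
      b=0  b=1
a=0:    L    W
a=1:    W    L
a=2:    L    W
a=3:    W    L
a=4:    L    W
a=5:    W    L
Cells with no legal move (terminal, hence L): (0,0).
The remaining L cells, each justified by listing all of its moves:
(1,1): only reaches (0,1)(W), (1,0)(W), all W → L
(2,0): only reaches (1,0)(W), which is W → L
(3,1): only reaches (2,1)(W), (3,0)(W), all W → L
(4,0): only reaches (3,0)(W), which is W → L
(5,1): only reaches (4,1)(W), (5,0)(W), all W → L
Every other cell has at least one move into one of the L cells above, so it is W.
The starting position (5,1) is L: whatever Maya does, the opponent receives a W position.

Noah wins.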